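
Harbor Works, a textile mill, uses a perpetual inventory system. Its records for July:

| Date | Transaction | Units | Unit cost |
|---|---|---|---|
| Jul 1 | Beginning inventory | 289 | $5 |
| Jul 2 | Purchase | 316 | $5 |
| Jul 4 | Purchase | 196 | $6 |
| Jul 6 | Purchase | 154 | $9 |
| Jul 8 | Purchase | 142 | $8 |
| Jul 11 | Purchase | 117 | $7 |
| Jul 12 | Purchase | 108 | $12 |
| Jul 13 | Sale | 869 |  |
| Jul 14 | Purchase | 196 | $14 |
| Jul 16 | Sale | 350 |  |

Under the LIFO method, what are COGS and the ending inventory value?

Jul 13, 869 sold [LIFO — newest first]: 108 @ $12 + 117 @ $7 + 142 @ $8 + 154 @ $9 + 196 @ $6 + 152 @ $5 = $6,573
Jul 16, 350 sold [LIFO — newest first]: 196 @ $14 + 154 @ $5 = $3,514
Total COGS = $6,573 + $3,514 = $10,087
Ending inventory: 289 @ $5 + 10 @ $5 = $1,495

COGS = $10,087; ending inventory = $1,495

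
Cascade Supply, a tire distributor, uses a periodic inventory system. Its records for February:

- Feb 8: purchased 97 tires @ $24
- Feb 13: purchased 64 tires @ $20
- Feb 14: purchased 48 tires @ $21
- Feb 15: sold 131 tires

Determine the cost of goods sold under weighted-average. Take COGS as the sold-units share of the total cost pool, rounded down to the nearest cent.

Feb 15, sell 131: 131/209 × $4,616.00 → $2,893.28
Ending inventory (cost pool remaining) = $1,722.72

COGS = $2,893.28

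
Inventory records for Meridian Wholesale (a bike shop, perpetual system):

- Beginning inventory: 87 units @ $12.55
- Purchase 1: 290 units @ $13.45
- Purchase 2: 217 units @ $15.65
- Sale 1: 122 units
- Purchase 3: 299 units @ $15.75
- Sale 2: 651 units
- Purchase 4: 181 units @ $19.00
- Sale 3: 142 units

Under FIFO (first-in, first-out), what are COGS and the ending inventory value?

COGS = $13,515.65; ending inventory = $3,021.00

Sale 1 (122) [FIFO — oldest first]: 87 @ $12.55 + 35 @ $13.45 = $1,562.60
Sale 2 (651) [FIFO — oldest first]: 255 @ $13.45 + 217 @ $15.65 + 179 @ $15.75 = $9,645.05
Sale 3 (142) [FIFO — oldest first]: 120 @ $15.75 + 22 @ $19.00 = $2,308.00
Total COGS = $1,562.60 + $9,645.05 + $2,308.00 = $13,515.65
Ending inventory: 159 @ $19.00 = $3,021.00
Check: goods available $16,536.65 = COGS $13,515.65 + ending $3,021.00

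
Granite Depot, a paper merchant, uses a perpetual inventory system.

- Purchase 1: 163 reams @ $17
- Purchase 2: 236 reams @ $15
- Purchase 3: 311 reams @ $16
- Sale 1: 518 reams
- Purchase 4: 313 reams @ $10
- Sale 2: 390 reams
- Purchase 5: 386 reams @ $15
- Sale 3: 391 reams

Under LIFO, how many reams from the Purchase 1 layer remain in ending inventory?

Sale 1 (518) [LIFO — newest first]: 311 @ $16 + 207 @ $15 = $8,081
Sale 2 (390) [LIFO — newest first]: 313 @ $10 + 29 @ $15 + 48 @ $17 = $4,381
Sale 3 (391) [LIFO — newest first]: 386 @ $15 + 5 @ $17 = $5,875
Total COGS = $8,081 + $4,381 + $5,875 = $18,337
Ending inventory: 110 @ $17 = $1,870
Check: goods available $20,207 = COGS $18,337 + ending $1,870

110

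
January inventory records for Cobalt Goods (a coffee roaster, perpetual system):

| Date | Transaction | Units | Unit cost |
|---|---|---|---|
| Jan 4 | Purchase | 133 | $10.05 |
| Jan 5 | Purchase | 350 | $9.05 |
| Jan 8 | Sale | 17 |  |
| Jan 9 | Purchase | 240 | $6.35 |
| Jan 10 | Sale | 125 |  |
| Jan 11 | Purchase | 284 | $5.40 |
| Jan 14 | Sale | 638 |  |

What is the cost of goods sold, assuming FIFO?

COGS = $6,335.95

Jan 8, 17 sold [FIFO — oldest first]: 17 @ $10.05 = $170.85
Jan 10, 125 sold [FIFO — oldest first]: 116 @ $10.05 + 9 @ $9.05 = $1,247.25
Jan 14, 638 sold [FIFO — oldest first]: 341 @ $9.05 + 240 @ $6.35 + 57 @ $5.40 = $4,917.85
Total COGS = $170.85 + $1,247.25 + $4,917.85 = $6,335.95
Ending inventory: 227 @ $5.40 = $1,225.80
Check: goods available $7,561.75 = COGS $6,335.95 + ending $1,225.80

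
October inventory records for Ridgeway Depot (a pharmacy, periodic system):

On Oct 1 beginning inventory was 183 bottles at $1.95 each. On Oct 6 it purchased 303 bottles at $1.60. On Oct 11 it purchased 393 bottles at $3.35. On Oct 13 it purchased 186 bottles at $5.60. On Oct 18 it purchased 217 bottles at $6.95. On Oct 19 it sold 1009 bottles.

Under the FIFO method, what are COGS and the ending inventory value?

COGS = $2,886.20; ending inventory = $1,821.75

Oct 19, 1009 sold [FIFO — oldest first]: 183 @ $1.95 + 303 @ $1.60 + 393 @ $3.35 + 130 @ $5.60 = $2,886.20
Ending inventory: 56 @ $5.60 + 217 @ $6.95 = $1,821.75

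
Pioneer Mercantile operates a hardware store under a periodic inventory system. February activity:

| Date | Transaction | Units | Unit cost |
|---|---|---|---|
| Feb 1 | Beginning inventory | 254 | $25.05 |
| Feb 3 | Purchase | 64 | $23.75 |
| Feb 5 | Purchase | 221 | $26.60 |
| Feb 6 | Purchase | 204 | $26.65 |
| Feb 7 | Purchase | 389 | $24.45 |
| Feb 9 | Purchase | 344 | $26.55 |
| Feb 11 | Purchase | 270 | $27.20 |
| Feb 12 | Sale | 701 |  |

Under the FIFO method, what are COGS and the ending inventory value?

COGS = $18,078.60; ending inventory = $27,107.55

Feb 12, 701 sold [FIFO — oldest first]: 254 @ $25.05 + 64 @ $23.75 + 221 @ $26.60 + 162 @ $26.65 = $18,078.60
Ending inventory: 42 @ $26.65 + 389 @ $24.45 + 344 @ $26.55 + 270 @ $27.20 = $27,107.55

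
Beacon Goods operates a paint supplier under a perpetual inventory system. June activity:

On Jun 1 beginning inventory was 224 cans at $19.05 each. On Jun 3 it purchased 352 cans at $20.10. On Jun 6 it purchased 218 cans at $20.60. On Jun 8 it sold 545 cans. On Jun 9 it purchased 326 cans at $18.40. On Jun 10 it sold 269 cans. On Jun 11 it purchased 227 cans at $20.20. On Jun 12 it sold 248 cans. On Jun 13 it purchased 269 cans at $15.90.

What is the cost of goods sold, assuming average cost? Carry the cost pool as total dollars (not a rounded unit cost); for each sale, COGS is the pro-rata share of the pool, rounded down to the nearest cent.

COGS = $20,845.31

After Jun 1: 224 on hand, pool $4,267.20 (≈ $19.0500 each)
After Jun 3: 576 on hand, pool $11,342.40 (≈ $19.6917 each)
After Jun 6: 794 on hand, pool $15,833.20 (≈ $19.9411 each)
Jun 8, sell 545: 545/794 × $15,833.20 → $10,867.87
After Jun 9: 575 on hand, pool $10,963.73 (≈ $19.0674 each)
Jun 10, sell 269: 269/575 × $10,963.73 → $5,129.11
After Jun 11: 533 on hand, pool $10,420.02 (≈ $19.5498 each)
Jun 12, sell 248: 248/533 × $10,420.02 → $4,848.33
After Jun 13: 554 on hand, pool $9,848.79 (≈ $17.7776 each)
Total COGS = $10,867.87 + $5,129.11 + $4,848.33 = $20,845.31
Ending inventory (cost pool remaining) = $9,848.79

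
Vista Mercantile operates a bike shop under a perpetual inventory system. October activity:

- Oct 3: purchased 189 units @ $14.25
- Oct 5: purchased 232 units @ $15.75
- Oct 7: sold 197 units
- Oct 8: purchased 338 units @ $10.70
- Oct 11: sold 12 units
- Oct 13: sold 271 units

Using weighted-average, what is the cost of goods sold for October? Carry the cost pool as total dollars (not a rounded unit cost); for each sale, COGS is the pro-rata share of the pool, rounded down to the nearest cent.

COGS = $6,491.85

After Oct 3: 189 on hand, pool $2,693.25 (≈ $14.2500 each)
After Oct 5: 421 on hand, pool $6,347.25 (≈ $15.0766 each)
Oct 7, sell 197: 197/421 × $6,347.25 → $2,970.09
After Oct 8: 562 on hand, pool $6,993.76 (≈ $12.4444 each)
Oct 11, sell 12: 12/562 × $6,993.76 → $149.33
Oct 13, sell 271: 271/550 × $6,844.43 → $3,372.43
Total COGS = $2,970.09 + $149.33 + $3,372.43 = $6,491.85
Ending inventory (cost pool remaining) = $3,472.00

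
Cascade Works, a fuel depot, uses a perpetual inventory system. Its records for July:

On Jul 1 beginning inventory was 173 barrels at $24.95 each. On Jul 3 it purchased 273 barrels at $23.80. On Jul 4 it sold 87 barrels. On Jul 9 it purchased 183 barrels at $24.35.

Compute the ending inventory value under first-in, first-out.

Ending inventory = $13,099.15

Jul 4, 87 sold [FIFO — oldest first]: 87 @ $24.95 = $2,170.65
Ending inventory: 86 @ $24.95 + 273 @ $23.80 + 183 @ $24.35 = $13,099.15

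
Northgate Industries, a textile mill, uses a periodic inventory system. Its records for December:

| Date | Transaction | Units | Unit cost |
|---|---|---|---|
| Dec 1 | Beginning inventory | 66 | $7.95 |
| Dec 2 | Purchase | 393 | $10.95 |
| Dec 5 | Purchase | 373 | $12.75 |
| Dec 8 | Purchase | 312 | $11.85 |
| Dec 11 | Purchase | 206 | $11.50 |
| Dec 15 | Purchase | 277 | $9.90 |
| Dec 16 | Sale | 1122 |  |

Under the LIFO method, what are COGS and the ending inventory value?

COGS = $12,977.75; ending inventory = $5,414.55

Dec 16, 1122 sold [LIFO — newest first]: 277 @ $9.90 + 206 @ $11.50 + 312 @ $11.85 + 327 @ $12.75 = $12,977.75
Ending inventory: 66 @ $7.95 + 393 @ $10.95 + 46 @ $12.75 = $5,414.55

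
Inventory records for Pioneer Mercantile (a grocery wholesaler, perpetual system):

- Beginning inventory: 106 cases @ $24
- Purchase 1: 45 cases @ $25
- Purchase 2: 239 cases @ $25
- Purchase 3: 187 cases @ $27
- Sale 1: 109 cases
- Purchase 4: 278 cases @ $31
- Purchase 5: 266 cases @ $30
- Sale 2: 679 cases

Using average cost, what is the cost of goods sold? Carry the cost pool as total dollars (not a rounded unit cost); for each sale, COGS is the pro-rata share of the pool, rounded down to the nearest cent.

COGS = $21,907.97

After Beginning: 106 on hand, pool $2,544.00 (≈ $24.0000 each)
After Purchase 1: 151 on hand, pool $3,669.00 (≈ $24.2980 each)
After Purchase 2: 390 on hand, pool $9,644.00 (≈ $24.7282 each)
After Purchase 3: 577 on hand, pool $14,693.00 (≈ $25.4645 each)
Sale 1, sell 109: 109/577 × $14,693.00 → $2,775.62
After Purchase 4: 746 on hand, pool $20,535.38 (≈ $27.5273 each)
After Purchase 5: 1012 on hand, pool $28,515.38 (≈ $28.1773 each)
Sale 2, sell 679: 679/1012 × $28,515.38 → $19,132.35
Total COGS = $2,775.62 + $19,132.35 = $21,907.97
Ending inventory (cost pool remaining) = $9,383.03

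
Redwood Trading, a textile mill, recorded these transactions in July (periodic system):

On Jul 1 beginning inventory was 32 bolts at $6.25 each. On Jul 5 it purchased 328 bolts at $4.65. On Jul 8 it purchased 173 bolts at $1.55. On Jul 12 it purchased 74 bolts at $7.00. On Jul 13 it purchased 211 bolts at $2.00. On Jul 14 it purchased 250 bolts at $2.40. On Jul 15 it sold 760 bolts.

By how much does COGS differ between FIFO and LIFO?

$767.40

FIFO COGS: 32 @ $6.25 + 328 @ $4.65 + 173 @ $1.55 + 74 @ $7.00 + 153 @ $2.00 = $2,817.35
LIFO COGS: 250 @ $2.40 + 211 @ $2.00 + 74 @ $7.00 + 173 @ $1.55 + 52 @ $4.65 = $2,049.95
Difference = |$2,817.35 − $2,049.95| = $767.40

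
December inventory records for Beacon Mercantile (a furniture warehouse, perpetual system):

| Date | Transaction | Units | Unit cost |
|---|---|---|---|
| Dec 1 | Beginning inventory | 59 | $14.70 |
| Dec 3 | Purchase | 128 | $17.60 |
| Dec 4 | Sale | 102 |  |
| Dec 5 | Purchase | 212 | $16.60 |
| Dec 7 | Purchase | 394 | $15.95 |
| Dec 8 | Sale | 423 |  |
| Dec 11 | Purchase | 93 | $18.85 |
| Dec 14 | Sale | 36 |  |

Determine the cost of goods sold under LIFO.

COGS = $9,239.50

Dec 4, 102 sold [LIFO — newest first]: 102 @ $17.60 = $1,795.20
Dec 8, 423 sold [LIFO — newest first]: 394 @ $15.95 + 29 @ $16.60 = $6,765.70
Dec 14, 36 sold [LIFO — newest first]: 36 @ $18.85 = $678.60
Total COGS = $1,795.20 + $6,765.70 + $678.60 = $9,239.50
Ending inventory: 59 @ $14.70 + 26 @ $17.60 + 183 @ $16.60 + 57 @ $18.85 = $5,437.15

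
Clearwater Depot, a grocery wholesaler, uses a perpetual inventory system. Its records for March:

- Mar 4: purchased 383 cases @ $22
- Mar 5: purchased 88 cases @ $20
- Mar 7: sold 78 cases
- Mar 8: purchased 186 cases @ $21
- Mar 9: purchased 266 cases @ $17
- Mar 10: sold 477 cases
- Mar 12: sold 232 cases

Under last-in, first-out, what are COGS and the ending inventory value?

COGS = $15,622; ending inventory = $2,992

Mar 7, 78 sold [LIFO — newest first]: 78 @ $20 = $1,560
Mar 10, 477 sold [LIFO — newest first]: 266 @ $17 + 186 @ $21 + 10 @ $20 + 15 @ $22 = $8,958
Mar 12, 232 sold [LIFO — newest first]: 232 @ $22 = $5,104
Total COGS = $1,560 + $8,958 + $5,104 = $15,622
Ending inventory: 136 @ $22 = $2,992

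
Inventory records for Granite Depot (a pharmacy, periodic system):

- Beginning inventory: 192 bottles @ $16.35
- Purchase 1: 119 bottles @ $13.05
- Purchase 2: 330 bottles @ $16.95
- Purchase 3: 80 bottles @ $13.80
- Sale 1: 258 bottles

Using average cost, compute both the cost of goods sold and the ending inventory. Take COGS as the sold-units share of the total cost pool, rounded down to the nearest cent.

Sale 1, sell 258: 258/721 × $11,389.65 → $4,075.63
Ending inventory (cost pool remaining) = $7,314.02

COGS = $4,075.63; ending inventory = $7,314.02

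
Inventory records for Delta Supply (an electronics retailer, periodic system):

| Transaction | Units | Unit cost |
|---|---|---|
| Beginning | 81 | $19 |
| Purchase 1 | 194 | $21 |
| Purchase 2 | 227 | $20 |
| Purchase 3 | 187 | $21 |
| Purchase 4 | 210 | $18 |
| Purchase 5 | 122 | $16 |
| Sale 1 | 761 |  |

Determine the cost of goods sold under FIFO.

Sale 1 (761) [FIFO — oldest first]: 81 @ $19 + 194 @ $21 + 227 @ $20 + 187 @ $21 + 72 @ $18 = $15,376
Ending inventory: 138 @ $18 + 122 @ $16 = $4,436

COGS = $15,376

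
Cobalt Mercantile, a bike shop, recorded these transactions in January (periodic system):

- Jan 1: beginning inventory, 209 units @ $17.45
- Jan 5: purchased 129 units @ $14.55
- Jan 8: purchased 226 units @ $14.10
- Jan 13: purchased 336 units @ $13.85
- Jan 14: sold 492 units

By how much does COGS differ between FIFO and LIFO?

$842.20

FIFO COGS: 209 @ $17.45 + 129 @ $14.55 + 154 @ $14.10 = $7,695.40
LIFO COGS: 336 @ $13.85 + 156 @ $14.10 = $6,853.20
Difference = |$7,695.40 − $6,853.20| = $842.20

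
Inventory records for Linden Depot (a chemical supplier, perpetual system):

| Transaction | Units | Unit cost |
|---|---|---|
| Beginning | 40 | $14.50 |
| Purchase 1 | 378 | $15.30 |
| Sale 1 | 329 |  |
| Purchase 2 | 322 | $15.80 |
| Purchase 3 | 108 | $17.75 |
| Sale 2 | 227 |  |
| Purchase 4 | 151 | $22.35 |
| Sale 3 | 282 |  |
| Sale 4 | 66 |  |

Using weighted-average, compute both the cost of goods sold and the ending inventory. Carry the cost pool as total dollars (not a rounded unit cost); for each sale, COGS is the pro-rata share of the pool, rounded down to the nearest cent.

After Beginning: 40 on hand, pool $580.00 (≈ $14.5000 each)
After Purchase 1: 418 on hand, pool $6,363.40 (≈ $15.2234 each)
Sale 1, sell 329: 329/418 × $6,363.40 → $5,008.51
After Purchase 2: 411 on hand, pool $6,442.49 (≈ $15.6752 each)
After Purchase 3: 519 on hand, pool $8,359.49 (≈ $16.1069 each)
Sale 2, sell 227: 227/519 × $8,359.49 → $3,656.27
After Purchase 4: 443 on hand, pool $8,078.07 (≈ $18.2349 each)
Sale 3, sell 282: 282/443 × $8,078.07 → $5,142.24
Sale 4, sell 66: 66/161 × $2,935.83 → $1,203.50
Total COGS = $5,008.51 + $3,656.27 + $5,142.24 + $1,203.50 = $15,010.52
Ending inventory (cost pool remaining) = $1,732.33
Check: goods available $16,742.85 = COGS $15,010.52 + ending $1,732.33

COGS = $15,010.52; ending inventory = $1,732.33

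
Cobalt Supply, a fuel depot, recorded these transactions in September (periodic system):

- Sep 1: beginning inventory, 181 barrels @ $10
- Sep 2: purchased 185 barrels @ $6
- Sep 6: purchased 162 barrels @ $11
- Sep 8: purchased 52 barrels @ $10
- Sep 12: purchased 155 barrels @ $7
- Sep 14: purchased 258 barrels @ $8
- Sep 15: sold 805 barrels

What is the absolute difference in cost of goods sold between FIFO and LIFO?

FIFO COGS: 181 @ $10 + 185 @ $6 + 162 @ $11 + 52 @ $10 + 155 @ $7 + 70 @ $8 = $6,867
LIFO COGS: 258 @ $8 + 155 @ $7 + 52 @ $10 + 162 @ $11 + 178 @ $6 = $6,519
Difference = |$6,867 − $6,519| = $348

$348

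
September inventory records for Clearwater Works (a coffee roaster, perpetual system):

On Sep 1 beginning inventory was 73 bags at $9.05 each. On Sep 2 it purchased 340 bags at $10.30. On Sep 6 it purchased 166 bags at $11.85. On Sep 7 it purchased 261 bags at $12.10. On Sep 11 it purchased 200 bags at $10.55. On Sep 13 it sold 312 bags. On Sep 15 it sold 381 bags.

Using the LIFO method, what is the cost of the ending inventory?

Sep 13, 312 sold [LIFO — newest first]: 200 @ $10.55 + 112 @ $12.10 = $3,465.20
Sep 15, 381 sold [LIFO — newest first]: 149 @ $12.10 + 166 @ $11.85 + 66 @ $10.30 = $4,449.80
Total COGS = $3,465.20 + $4,449.80 = $7,915.00
Ending inventory: 73 @ $9.05 + 274 @ $10.30 = $3,482.85
Check: goods available $11,397.85 = COGS $7,915.00 + ending $3,482.85

Ending inventory = $3,482.85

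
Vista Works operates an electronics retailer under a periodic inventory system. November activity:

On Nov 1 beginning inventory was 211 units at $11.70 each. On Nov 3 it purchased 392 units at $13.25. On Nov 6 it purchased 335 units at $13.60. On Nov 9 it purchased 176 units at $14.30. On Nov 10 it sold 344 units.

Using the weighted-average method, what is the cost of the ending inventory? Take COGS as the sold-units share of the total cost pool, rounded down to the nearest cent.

Nov 10, sell 344: 344/1114 × $14,735.50 → $4,550.28
Ending inventory (cost pool remaining) = $10,185.22
Check: goods available $14,735.50 = COGS $4,550.28 + ending $10,185.22

Ending inventory = $10,185.22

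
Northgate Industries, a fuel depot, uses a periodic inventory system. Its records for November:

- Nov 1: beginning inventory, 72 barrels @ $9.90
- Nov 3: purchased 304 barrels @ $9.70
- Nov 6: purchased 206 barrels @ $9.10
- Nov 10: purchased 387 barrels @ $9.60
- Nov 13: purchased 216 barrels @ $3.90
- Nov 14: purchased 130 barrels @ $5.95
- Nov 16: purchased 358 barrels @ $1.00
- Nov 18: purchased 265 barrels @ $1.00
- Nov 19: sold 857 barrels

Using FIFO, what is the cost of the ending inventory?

Nov 19, 857 sold [FIFO — oldest first]: 72 @ $9.90 + 304 @ $9.70 + 206 @ $9.10 + 275 @ $9.60 = $8,176.20
Ending inventory: 112 @ $9.60 + 216 @ $3.90 + 130 @ $5.95 + 358 @ $1.00 + 265 @ $1.00 = $3,314.10

Ending inventory = $3,314.10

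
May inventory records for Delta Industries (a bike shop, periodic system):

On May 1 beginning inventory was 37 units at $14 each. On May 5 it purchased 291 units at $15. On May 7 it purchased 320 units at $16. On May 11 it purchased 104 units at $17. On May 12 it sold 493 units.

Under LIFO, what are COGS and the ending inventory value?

May 12, 493 sold [LIFO — newest first]: 104 @ $17 + 320 @ $16 + 69 @ $15 = $7,923
Ending inventory: 37 @ $14 + 222 @ $15 = $3,848
Check: goods available $11,771 = COGS $7,923 + ending $3,848

COGS = $7,923; ending inventory = $3,848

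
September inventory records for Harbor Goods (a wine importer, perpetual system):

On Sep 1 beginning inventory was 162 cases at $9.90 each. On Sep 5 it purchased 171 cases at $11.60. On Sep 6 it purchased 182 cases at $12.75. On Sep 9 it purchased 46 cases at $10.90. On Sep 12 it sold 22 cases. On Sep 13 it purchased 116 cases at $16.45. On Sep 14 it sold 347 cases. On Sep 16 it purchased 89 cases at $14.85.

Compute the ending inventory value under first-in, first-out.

Ending inventory = $5,592.75

Sep 12, 22 sold [FIFO — oldest first]: 22 @ $9.90 = $217.80
Sep 14, 347 sold [FIFO — oldest first]: 140 @ $9.90 + 171 @ $11.60 + 36 @ $12.75 = $3,828.60
Total COGS = $217.80 + $3,828.60 = $4,046.40
Ending inventory: 146 @ $12.75 + 46 @ $10.90 + 116 @ $16.45 + 89 @ $14.85 = $5,592.75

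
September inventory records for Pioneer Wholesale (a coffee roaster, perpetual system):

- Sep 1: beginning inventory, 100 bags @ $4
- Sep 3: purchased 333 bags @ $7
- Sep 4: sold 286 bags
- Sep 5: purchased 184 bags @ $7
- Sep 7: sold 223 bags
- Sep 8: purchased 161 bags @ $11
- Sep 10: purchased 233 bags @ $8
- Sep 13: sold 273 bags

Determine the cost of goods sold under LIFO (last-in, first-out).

COGS = $5,867

Sep 4, 286 sold [LIFO — newest first]: 286 @ $7 = $2,002
Sep 7, 223 sold [LIFO — newest first]: 184 @ $7 + 39 @ $7 = $1,561
Sep 13, 273 sold [LIFO — newest first]: 233 @ $8 + 40 @ $11 = $2,304
Total COGS = $2,002 + $1,561 + $2,304 = $5,867
Ending inventory: 100 @ $4 + 8 @ $7 + 121 @ $11 = $1,787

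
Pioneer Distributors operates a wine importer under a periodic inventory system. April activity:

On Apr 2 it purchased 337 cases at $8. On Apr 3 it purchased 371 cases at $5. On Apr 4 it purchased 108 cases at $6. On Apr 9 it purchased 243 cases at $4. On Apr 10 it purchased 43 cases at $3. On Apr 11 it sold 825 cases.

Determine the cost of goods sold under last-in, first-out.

COGS = $4,084

Apr 11, 825 sold [LIFO — newest first]: 43 @ $3 + 243 @ $4 + 108 @ $6 + 371 @ $5 + 60 @ $8 = $4,084
Ending inventory: 277 @ $8 = $2,216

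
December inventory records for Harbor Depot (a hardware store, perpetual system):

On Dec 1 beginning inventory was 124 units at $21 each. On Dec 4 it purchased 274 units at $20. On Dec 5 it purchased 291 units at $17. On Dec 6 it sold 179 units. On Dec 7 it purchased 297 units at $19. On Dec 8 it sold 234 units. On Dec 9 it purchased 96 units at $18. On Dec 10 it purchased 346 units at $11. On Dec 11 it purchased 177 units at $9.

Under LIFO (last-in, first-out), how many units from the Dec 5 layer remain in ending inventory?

Dec 6, 179 sold [LIFO — newest first]: 179 @ $17 = $3,043
Dec 8, 234 sold [LIFO — newest first]: 234 @ $19 = $4,446
Total COGS = $3,043 + $4,446 = $7,489
Ending inventory: 124 @ $21 + 274 @ $20 + 112 @ $17 + 63 @ $19 + 96 @ $18 + 346 @ $11 + 177 @ $9 = $18,312
Check: goods available $25,801 = COGS $7,489 + ending $18,312

112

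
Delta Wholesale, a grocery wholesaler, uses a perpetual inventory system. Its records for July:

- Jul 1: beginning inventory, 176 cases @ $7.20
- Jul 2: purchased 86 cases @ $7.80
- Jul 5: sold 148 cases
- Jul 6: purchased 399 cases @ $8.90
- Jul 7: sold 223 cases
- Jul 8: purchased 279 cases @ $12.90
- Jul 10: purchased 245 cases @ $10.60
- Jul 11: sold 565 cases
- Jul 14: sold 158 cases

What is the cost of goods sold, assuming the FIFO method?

COGS = $10,720.60

Jul 5, 148 sold [FIFO — oldest first]: 148 @ $7.20 = $1,065.60
Jul 7, 223 sold [FIFO — oldest first]: 28 @ $7.20 + 86 @ $7.80 + 109 @ $8.90 = $1,842.50
Jul 11, 565 sold [FIFO — oldest first]: 290 @ $8.90 + 275 @ $12.90 = $6,128.50
Jul 14, 158 sold [FIFO — oldest first]: 4 @ $12.90 + 154 @ $10.60 = $1,684.00
Total COGS = $1,065.60 + $1,842.50 + $6,128.50 + $1,684.00 = $10,720.60
Ending inventory: 91 @ $10.60 = $964.60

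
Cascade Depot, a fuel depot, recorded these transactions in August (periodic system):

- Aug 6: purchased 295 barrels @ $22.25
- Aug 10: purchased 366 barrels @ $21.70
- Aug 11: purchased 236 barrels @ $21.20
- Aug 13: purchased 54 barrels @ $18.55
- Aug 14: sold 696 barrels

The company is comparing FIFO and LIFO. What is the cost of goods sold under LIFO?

FIFO COGS: 295 @ $22.25 + 366 @ $21.70 + 35 @ $21.20 = $15,247.95
LIFO COGS: 54 @ $18.55 + 236 @ $21.20 + 366 @ $21.70 + 40 @ $22.25 = $14,837.10

COGS = $14,837.10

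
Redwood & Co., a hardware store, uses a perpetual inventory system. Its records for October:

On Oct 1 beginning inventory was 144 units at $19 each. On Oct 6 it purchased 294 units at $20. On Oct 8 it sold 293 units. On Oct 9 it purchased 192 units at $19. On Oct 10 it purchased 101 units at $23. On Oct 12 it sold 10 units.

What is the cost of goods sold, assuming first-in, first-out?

COGS = $5,916

Oct 8, 293 sold [FIFO — oldest first]: 144 @ $19 + 149 @ $20 = $5,716
Oct 12, 10 sold [FIFO — oldest first]: 10 @ $20 = $200
Total COGS = $5,716 + $200 = $5,916
Ending inventory: 135 @ $20 + 192 @ $19 + 101 @ $23 = $8,671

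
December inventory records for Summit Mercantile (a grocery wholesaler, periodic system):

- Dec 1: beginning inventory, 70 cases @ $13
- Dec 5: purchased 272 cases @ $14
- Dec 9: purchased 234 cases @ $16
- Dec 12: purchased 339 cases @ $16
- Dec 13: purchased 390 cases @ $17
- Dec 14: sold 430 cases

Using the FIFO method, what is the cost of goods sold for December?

Dec 14, 430 sold [FIFO — oldest first]: 70 @ $13 + 272 @ $14 + 88 @ $16 = $6,126
Ending inventory: 146 @ $16 + 339 @ $16 + 390 @ $17 = $14,390
Check: goods available $20,516 = COGS $6,126 + ending $14,390

COGS = $6,126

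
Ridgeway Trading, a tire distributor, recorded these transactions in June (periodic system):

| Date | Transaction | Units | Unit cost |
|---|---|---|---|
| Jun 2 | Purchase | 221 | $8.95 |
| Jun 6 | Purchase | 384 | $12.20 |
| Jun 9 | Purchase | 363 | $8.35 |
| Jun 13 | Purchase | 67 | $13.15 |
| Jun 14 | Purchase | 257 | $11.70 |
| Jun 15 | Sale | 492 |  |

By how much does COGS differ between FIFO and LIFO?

FIFO COGS: 221 @ $8.95 + 271 @ $12.20 = $5,284.15
LIFO COGS: 257 @ $11.70 + 67 @ $13.15 + 168 @ $8.35 = $5,290.75
Difference = |$5,284.15 − $5,290.75| = $6.60

$6.60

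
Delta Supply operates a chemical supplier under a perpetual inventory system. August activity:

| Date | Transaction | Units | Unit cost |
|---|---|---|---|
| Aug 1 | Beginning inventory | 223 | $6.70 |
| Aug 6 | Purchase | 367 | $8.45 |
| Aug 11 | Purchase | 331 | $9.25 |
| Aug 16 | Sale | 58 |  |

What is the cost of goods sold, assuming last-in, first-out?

COGS = $536.50

Aug 16, 58 sold [LIFO — newest first]: 58 @ $9.25 = $536.50
Ending inventory: 223 @ $6.70 + 367 @ $8.45 + 273 @ $9.25 = $7,120.50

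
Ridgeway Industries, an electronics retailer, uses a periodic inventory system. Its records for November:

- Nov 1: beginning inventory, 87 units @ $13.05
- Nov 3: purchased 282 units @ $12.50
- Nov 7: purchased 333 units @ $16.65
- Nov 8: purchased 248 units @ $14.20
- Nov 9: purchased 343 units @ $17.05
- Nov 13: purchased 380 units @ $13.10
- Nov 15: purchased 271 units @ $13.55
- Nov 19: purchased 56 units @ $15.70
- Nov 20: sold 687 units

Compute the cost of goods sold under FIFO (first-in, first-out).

COGS = $9,955.05

Nov 20, 687 sold [FIFO — oldest first]: 87 @ $13.05 + 282 @ $12.50 + 318 @ $16.65 = $9,955.05
Ending inventory: 15 @ $16.65 + 248 @ $14.20 + 343 @ $17.05 + 380 @ $13.10 + 271 @ $13.55 + 56 @ $15.70 = $19,148.75
Check: goods available $29,103.80 = COGS $9,955.05 + ending $19,148.75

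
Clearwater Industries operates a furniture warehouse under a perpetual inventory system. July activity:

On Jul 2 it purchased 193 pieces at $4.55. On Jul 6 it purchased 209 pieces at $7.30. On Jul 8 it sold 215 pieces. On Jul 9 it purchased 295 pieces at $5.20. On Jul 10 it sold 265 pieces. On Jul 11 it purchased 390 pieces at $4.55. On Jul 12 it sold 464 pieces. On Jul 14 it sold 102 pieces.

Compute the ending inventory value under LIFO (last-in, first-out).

Ending inventory = $186.55

Jul 8, 215 sold [LIFO — newest first]: 209 @ $7.30 + 6 @ $4.55 = $1,553.00
Jul 10, 265 sold [LIFO — newest first]: 265 @ $5.20 = $1,378.00
Jul 12, 464 sold [LIFO — newest first]: 390 @ $4.55 + 30 @ $5.20 + 44 @ $4.55 = $2,130.70
Jul 14, 102 sold [LIFO — newest first]: 102 @ $4.55 = $464.10
Total COGS = $1,553.00 + $1,378.00 + $2,130.70 + $464.10 = $5,525.80
Ending inventory: 41 @ $4.55 = $186.55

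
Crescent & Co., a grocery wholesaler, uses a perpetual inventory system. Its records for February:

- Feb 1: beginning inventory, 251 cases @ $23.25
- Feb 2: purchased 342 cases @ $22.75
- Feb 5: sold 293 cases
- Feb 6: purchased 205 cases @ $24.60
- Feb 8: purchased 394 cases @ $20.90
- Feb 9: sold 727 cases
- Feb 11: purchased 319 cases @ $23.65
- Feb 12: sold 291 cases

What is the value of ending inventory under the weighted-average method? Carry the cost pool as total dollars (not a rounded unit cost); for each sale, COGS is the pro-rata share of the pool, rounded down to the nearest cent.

After Feb 1: 251 on hand, pool $5,835.75 (≈ $23.2500 each)
After Feb 2: 593 on hand, pool $13,616.25 (≈ $22.9616 each)
Feb 5, sell 293: 293/593 × $13,616.25 → $6,727.75
After Feb 6: 505 on hand, pool $11,931.50 (≈ $23.6267 each)
After Feb 8: 899 on hand, pool $20,166.10 (≈ $22.4317 each)
Feb 9, sell 727: 727/899 × $20,166.10 → $16,307.84
After Feb 11: 491 on hand, pool $11,402.61 (≈ $23.2232 each)
Feb 12, sell 291: 291/491 × $11,402.61 → $6,757.96
Total COGS = $6,727.75 + $16,307.84 + $6,757.96 = $29,793.55
Ending inventory (cost pool remaining) = $4,644.65

Ending inventory = $4,644.65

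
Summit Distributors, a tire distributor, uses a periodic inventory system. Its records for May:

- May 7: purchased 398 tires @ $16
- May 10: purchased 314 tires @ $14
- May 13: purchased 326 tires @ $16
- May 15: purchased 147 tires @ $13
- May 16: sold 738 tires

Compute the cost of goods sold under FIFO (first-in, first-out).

COGS = $11,180

May 16, 738 sold [FIFO — oldest first]: 398 @ $16 + 314 @ $14 + 26 @ $16 = $11,180
Ending inventory: 300 @ $16 + 147 @ $13 = $6,711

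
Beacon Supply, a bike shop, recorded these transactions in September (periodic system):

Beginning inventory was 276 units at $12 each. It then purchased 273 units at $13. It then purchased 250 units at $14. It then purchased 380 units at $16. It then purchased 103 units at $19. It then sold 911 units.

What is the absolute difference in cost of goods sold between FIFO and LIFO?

$1,698

FIFO COGS: 276 @ $12 + 273 @ $13 + 250 @ $14 + 112 @ $16 = $12,153
LIFO COGS: 103 @ $19 + 380 @ $16 + 250 @ $14 + 178 @ $13 = $13,851
Difference = |$12,153 − $13,851| = $1,698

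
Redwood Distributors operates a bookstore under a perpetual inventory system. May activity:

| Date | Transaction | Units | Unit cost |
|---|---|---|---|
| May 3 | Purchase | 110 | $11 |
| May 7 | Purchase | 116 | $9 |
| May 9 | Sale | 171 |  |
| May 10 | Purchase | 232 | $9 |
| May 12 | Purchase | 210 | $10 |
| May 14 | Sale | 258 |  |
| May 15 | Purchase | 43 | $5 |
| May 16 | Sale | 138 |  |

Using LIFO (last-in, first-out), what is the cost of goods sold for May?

May 9, 171 sold [LIFO — newest first]: 116 @ $9 + 55 @ $11 = $1,649
May 14, 258 sold [LIFO — newest first]: 210 @ $10 + 48 @ $9 = $2,532
May 16, 138 sold [LIFO — newest first]: 43 @ $5 + 95 @ $9 = $1,070
Total COGS = $1,649 + $2,532 + $1,070 = $5,251
Ending inventory: 55 @ $11 + 89 @ $9 = $1,406
Check: goods available $6,657 = COGS $5,251 + ending $1,406

COGS = $5,251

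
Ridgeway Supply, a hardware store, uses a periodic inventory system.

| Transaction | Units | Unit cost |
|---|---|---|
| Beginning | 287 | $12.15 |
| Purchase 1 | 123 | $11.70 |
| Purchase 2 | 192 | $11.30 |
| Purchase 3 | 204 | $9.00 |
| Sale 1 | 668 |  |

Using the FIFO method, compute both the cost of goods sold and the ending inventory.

Sale 1 (668) [FIFO — oldest first]: 287 @ $12.15 + 123 @ $11.70 + 192 @ $11.30 + 66 @ $9.00 = $7,689.75
Ending inventory: 138 @ $9.00 = $1,242.00
Check: goods available $8,931.75 = COGS $7,689.75 + ending $1,242.00

COGS = $7,689.75; ending inventory = $1,242.00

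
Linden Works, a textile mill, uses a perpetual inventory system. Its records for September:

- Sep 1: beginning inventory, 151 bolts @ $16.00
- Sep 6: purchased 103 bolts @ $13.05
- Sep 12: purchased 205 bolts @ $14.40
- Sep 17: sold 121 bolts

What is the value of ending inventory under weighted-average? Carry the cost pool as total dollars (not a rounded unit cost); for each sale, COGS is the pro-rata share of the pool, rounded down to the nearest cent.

Ending inventory = $4,942.72

After Sep 1: 151 on hand, pool $2,416.00 (≈ $16.0000 each)
After Sep 6: 254 on hand, pool $3,760.15 (≈ $14.8037 each)
After Sep 12: 459 on hand, pool $6,712.15 (≈ $14.6234 each)
Sep 17, sell 121: 121/459 × $6,712.15 → $1,769.43
Ending inventory (cost pool remaining) = $4,942.72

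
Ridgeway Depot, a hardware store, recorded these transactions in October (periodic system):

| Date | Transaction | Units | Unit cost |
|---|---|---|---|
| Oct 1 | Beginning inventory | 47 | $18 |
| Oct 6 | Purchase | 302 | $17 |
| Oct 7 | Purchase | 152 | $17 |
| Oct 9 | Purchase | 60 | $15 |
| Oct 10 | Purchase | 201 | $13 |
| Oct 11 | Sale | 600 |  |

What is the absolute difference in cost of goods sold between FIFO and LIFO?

FIFO COGS: 47 @ $18 + 302 @ $17 + 152 @ $17 + 60 @ $15 + 39 @ $13 = $9,971
LIFO COGS: 201 @ $13 + 60 @ $15 + 152 @ $17 + 187 @ $17 = $9,276
Difference = |$9,971 − $9,276| = $695

$695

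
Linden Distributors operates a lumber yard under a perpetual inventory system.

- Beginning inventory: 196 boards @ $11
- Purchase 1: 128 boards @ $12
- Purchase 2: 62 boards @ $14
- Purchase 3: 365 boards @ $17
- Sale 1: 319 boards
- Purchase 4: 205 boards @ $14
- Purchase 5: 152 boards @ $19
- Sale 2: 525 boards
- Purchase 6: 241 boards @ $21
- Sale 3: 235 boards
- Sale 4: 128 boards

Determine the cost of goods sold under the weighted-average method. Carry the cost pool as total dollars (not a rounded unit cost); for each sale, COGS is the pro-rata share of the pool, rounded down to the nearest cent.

COGS = $19,036.54

After Beginning: 196 on hand, pool $2,156.00 (≈ $11.0000 each)
After Purchase 1: 324 on hand, pool $3,692.00 (≈ $11.3951 each)
After Purchase 2: 386 on hand, pool $4,560.00 (≈ $11.8135 each)
After Purchase 3: 751 on hand, pool $10,765.00 (≈ $14.3342 each)
Sale 1, sell 319: 319/751 × $10,765.00 → $4,572.61
After Purchase 4: 637 on hand, pool $9,062.39 (≈ $14.2267 each)
After Purchase 5: 789 on hand, pool $11,950.39 (≈ $15.1462 each)
Sale 2, sell 525: 525/789 × $11,950.39 → $7,951.78
After Purchase 6: 505 on hand, pool $9,059.61 (≈ $17.9398 each)
Sale 3, sell 235: 235/505 × $9,059.61 → $4,215.85
Sale 4, sell 128: 128/270 × $4,843.76 → $2,296.30
Total COGS = $4,572.61 + $7,951.78 + $4,215.85 + $2,296.30 = $19,036.54
Ending inventory (cost pool remaining) = $2,547.46
Check: goods available $21,584.00 = COGS $19,036.54 + ending $2,547.46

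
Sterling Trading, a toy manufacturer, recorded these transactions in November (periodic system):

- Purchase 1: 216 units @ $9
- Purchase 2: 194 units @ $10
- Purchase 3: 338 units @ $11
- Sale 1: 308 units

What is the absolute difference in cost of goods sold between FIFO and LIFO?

FIFO COGS: 216 @ $9 + 92 @ $10 = $2,864
LIFO COGS: 308 @ $11 = $3,388
Difference = |$2,864 − $3,388| = $524

$524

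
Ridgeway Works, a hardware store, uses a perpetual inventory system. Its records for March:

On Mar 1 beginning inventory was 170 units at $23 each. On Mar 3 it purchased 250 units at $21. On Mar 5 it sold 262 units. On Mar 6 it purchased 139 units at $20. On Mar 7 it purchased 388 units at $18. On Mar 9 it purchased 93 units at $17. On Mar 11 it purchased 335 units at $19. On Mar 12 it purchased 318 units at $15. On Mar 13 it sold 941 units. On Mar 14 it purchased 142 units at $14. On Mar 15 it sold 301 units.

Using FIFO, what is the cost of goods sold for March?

COGS = $28,805

Mar 5, 262 sold [FIFO — oldest first]: 170 @ $23 + 92 @ $21 = $5,842
Mar 13, 941 sold [FIFO — oldest first]: 158 @ $21 + 139 @ $20 + 388 @ $18 + 93 @ $17 + 163 @ $19 = $17,760
Mar 15, 301 sold [FIFO — oldest first]: 172 @ $19 + 129 @ $15 = $5,203
Total COGS = $5,842 + $17,760 + $5,203 = $28,805
Ending inventory: 189 @ $15 + 142 @ $14 = $4,823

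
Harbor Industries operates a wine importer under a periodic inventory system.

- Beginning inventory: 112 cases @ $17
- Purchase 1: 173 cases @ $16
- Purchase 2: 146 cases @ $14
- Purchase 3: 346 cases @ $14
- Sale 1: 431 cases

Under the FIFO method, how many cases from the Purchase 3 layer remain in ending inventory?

346

Sale 1 (431) [FIFO — oldest first]: 112 @ $17 + 173 @ $16 + 146 @ $14 = $6,716
Ending inventory: 346 @ $14 = $4,844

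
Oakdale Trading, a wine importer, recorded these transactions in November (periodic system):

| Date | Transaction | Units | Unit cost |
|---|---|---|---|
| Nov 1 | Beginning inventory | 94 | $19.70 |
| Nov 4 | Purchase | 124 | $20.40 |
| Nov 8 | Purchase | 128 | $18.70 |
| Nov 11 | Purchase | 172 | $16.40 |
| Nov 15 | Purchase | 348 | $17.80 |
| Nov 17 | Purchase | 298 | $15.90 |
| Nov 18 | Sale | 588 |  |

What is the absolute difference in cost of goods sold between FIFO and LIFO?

FIFO COGS: 94 @ $19.70 + 124 @ $20.40 + 128 @ $18.70 + 172 @ $16.40 + 70 @ $17.80 = $10,841.80
LIFO COGS: 298 @ $15.90 + 290 @ $17.80 = $9,900.20
Difference = |$10,841.80 − $9,900.20| = $941.60

$941.60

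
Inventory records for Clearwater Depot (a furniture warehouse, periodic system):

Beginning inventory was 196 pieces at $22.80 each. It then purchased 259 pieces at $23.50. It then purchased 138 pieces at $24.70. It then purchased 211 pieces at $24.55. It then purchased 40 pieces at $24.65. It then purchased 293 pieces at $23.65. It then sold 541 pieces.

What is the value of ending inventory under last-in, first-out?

Ending inventory = $14,037.55

Sale 1 (541) [LIFO — newest first]: 293 @ $23.65 + 40 @ $24.65 + 208 @ $24.55 = $13,021.85
Ending inventory: 196 @ $22.80 + 259 @ $23.50 + 138 @ $24.70 + 3 @ $24.55 = $14,037.55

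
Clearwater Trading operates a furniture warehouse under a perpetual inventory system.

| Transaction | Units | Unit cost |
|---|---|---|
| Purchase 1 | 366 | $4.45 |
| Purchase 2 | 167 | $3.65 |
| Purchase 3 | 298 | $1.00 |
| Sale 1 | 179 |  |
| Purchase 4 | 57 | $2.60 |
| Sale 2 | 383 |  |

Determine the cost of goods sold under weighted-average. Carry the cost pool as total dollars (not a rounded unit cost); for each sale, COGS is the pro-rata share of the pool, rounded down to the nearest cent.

After Purchase 1: 366 on hand, pool $1,628.70 (≈ $4.4500 each)
After Purchase 2: 533 on hand, pool $2,238.25 (≈ $4.1993 each)
After Purchase 3: 831 on hand, pool $2,536.25 (≈ $3.0520 each)
Sale 1, sell 179: 179/831 × $2,536.25 → $546.31
After Purchase 4: 709 on hand, pool $2,138.14 (≈ $3.0157 each)
Sale 2, sell 383: 383/709 × $2,138.14 → $1,155.01
Total COGS = $546.31 + $1,155.01 = $1,701.32
Ending inventory (cost pool remaining) = $983.13
Check: goods available $2,684.45 = COGS $1,701.32 + ending $983.13

COGS = $1,701.32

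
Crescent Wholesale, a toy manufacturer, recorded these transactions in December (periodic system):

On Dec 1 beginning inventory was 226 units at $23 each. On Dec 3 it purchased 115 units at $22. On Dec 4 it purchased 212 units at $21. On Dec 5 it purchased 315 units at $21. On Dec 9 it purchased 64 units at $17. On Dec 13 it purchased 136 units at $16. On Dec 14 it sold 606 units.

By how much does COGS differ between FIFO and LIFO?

FIFO COGS: 226 @ $23 + 115 @ $22 + 212 @ $21 + 53 @ $21 = $13,293
LIFO COGS: 136 @ $16 + 64 @ $17 + 315 @ $21 + 91 @ $21 = $11,790
Difference = |$13,293 − $11,790| = $1,503

$1,503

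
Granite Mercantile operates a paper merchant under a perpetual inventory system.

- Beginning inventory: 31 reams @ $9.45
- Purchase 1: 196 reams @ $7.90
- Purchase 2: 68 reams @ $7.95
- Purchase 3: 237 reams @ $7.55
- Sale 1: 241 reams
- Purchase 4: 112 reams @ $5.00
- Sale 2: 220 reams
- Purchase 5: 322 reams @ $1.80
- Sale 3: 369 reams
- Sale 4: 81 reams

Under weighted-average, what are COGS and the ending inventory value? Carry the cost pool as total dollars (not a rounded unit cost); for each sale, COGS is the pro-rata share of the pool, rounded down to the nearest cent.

After Beginning: 31 on hand, pool $292.95 (≈ $9.4500 each)
After Purchase 1: 227 on hand, pool $1,841.35 (≈ $8.1117 each)
After Purchase 2: 295 on hand, pool $2,381.95 (≈ $8.0744 each)
After Purchase 3: 532 on hand, pool $4,171.30 (≈ $7.8408 each)
Sale 1, sell 241: 241/532 × $4,171.30 → $1,889.63
After Purchase 4: 403 on hand, pool $2,841.67 (≈ $7.0513 each)
Sale 2, sell 220: 220/403 × $2,841.67 → $1,551.28
After Purchase 5: 505 on hand, pool $1,869.99 (≈ $3.7030 each)
Sale 3, sell 369: 369/505 × $1,869.99 → $1,366.38
Sale 4, sell 81: 81/136 × $503.61 → $299.94
Total COGS = $1,889.63 + $1,551.28 + $1,366.38 + $299.94 = $5,107.23
Ending inventory (cost pool remaining) = $203.67

COGS = $5,107.23; ending inventory = $203.67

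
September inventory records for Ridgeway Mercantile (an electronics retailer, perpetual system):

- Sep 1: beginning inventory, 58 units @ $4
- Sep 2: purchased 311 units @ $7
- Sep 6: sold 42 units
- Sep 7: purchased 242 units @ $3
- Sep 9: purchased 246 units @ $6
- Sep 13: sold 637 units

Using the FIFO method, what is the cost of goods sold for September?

COGS = $3,543

Sep 6, 42 sold [FIFO — oldest first]: 42 @ $4 = $168
Sep 13, 637 sold [FIFO — oldest first]: 16 @ $4 + 311 @ $7 + 242 @ $3 + 68 @ $6 = $3,375
Total COGS = $168 + $3,375 = $3,543
Ending inventory: 178 @ $6 = $1,068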